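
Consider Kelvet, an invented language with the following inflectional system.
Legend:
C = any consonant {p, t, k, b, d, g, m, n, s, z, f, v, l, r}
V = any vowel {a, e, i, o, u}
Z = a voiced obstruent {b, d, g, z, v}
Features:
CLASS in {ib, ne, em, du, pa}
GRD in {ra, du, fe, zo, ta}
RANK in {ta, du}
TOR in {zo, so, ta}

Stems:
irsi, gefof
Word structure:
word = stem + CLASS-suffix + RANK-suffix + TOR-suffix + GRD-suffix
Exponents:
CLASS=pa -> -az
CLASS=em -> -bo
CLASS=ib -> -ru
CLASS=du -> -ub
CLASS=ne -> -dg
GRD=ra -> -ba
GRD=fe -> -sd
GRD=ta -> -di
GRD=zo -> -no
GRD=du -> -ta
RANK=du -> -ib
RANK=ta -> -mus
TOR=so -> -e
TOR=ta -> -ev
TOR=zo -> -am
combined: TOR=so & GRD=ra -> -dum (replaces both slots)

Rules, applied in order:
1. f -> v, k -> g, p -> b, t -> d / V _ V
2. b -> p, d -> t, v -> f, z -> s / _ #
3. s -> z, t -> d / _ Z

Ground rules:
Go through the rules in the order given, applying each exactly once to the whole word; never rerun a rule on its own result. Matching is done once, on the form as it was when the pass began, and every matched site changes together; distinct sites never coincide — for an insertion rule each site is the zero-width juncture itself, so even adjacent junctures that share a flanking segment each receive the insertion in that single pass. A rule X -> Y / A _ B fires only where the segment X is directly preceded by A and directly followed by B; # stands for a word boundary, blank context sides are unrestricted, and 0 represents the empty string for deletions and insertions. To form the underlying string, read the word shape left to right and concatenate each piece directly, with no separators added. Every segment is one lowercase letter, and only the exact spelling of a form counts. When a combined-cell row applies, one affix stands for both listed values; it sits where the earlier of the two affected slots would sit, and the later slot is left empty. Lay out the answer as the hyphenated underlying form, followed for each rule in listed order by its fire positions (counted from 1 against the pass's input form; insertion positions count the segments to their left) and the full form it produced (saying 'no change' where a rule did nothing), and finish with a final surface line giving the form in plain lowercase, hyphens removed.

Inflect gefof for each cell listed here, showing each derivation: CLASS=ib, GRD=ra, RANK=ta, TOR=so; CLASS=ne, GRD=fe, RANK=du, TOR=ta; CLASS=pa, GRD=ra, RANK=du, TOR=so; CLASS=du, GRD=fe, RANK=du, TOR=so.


cell CLASS=ib, GRD=ra, RANK=ta, TOR=so:
underlying: gefof-ru-mus-dum
1. f -> v, k -> g, p -> b, t -> d / V _ V: fires at position(s) 3: gevofrumusdum
2. b -> p, d -> t, v -> f, z -> s / _ #: no change
3. s -> z, t -> d / _ Z: fires at position(s) 10: gevofrumuzdum
surface: gevofrumuzdum

cell CLASS=ne, GRD=fe, RANK=du, TOR=ta:
underlying: gefof-dg-ib-ev-sd
1. f -> v, k -> g, p -> b, t -> d / V _ V: fires at position(s) 3: gevofdgibevsd
2. b -> p, d -> t, v -> f, z -> s / _ #: fires at position(s) 13: gevofdgibevst
3. s -> z, t -> d / _ Z: no change
surface: gevofdgibevst

cell CLASS=pa, GRD=ra, RANK=du, TOR=so:
underlying: gefof-az-ib-dum
1. f -> v, k -> g, p -> b, t -> d / V _ V: fires at position(s) 3, 5: gevovazibdum
2. b -> p, d -> t, v -> f, z -> s / _ #: no change
3. s -> z, t -> d / _ Z: no change
surface: gevovazibdum

cell CLASS=du, GRD=fe, RANK=du, TOR=so:
underlying: gefof-ub-ib-e-sd
1. f -> v, k -> g, p -> b, t -> d / V _ V: fires at position(s) 3, 5: gevovubibesd
2. b -> p, d -> t, v -> f, z -> s / _ #: fires at position(s) 12: gevovubibest
3. s -> z, t -> d / _ Z: no change
surface: gevovubibest


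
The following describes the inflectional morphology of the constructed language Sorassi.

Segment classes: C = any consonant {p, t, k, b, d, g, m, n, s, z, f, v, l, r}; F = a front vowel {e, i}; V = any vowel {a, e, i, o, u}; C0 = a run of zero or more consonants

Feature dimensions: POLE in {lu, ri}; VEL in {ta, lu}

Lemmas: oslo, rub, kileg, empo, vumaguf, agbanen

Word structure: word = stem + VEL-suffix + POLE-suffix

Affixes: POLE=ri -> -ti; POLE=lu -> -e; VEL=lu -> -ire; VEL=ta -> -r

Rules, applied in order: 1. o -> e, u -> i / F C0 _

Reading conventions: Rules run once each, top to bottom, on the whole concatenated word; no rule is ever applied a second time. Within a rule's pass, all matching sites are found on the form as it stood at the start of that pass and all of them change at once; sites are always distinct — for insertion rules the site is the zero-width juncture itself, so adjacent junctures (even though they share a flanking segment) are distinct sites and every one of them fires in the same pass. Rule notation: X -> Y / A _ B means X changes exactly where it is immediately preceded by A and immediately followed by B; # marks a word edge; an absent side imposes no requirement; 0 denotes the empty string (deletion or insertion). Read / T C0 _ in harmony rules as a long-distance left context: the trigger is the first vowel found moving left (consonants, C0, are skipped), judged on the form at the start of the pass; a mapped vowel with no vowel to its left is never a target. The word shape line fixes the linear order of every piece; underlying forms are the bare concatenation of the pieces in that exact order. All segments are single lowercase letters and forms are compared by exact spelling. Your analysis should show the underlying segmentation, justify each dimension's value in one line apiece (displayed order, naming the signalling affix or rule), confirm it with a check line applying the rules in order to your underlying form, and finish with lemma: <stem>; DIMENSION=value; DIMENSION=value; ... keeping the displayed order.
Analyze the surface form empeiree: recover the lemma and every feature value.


underlying: empo-ire-e
POLE=lu - signalled by the affix -e
VEL=lu - signalled by the affix -ire
check: empoiree -> empeiree
lemma: empo; POLE=lu; VEL=lu


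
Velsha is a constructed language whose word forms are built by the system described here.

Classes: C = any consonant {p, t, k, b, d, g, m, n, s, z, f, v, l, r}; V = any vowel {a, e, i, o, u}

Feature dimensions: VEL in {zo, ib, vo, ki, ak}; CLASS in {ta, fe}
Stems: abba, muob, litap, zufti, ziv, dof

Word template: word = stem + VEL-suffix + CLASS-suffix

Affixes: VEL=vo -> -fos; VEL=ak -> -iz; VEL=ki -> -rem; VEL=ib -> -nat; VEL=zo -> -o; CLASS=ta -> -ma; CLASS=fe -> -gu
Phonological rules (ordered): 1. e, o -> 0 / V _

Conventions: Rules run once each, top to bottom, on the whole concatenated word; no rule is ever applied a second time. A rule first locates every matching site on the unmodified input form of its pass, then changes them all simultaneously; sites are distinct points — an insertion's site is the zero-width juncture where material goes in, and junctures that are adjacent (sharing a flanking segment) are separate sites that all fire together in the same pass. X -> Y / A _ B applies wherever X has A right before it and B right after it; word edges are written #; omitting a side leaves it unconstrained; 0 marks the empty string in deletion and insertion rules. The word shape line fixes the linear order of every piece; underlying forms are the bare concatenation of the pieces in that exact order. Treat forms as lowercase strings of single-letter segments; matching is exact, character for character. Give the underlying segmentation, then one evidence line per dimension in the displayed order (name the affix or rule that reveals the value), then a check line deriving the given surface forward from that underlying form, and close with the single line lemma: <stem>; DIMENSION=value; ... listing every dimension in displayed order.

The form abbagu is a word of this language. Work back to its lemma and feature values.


underlying: abba-o-gu
VEL=zo - signalled by the affix -o
CLASS=fe - signalled by the affix -gu
check: abbaogu -> abbagu
lemma: abba; VEL=zo; CLASS=fe


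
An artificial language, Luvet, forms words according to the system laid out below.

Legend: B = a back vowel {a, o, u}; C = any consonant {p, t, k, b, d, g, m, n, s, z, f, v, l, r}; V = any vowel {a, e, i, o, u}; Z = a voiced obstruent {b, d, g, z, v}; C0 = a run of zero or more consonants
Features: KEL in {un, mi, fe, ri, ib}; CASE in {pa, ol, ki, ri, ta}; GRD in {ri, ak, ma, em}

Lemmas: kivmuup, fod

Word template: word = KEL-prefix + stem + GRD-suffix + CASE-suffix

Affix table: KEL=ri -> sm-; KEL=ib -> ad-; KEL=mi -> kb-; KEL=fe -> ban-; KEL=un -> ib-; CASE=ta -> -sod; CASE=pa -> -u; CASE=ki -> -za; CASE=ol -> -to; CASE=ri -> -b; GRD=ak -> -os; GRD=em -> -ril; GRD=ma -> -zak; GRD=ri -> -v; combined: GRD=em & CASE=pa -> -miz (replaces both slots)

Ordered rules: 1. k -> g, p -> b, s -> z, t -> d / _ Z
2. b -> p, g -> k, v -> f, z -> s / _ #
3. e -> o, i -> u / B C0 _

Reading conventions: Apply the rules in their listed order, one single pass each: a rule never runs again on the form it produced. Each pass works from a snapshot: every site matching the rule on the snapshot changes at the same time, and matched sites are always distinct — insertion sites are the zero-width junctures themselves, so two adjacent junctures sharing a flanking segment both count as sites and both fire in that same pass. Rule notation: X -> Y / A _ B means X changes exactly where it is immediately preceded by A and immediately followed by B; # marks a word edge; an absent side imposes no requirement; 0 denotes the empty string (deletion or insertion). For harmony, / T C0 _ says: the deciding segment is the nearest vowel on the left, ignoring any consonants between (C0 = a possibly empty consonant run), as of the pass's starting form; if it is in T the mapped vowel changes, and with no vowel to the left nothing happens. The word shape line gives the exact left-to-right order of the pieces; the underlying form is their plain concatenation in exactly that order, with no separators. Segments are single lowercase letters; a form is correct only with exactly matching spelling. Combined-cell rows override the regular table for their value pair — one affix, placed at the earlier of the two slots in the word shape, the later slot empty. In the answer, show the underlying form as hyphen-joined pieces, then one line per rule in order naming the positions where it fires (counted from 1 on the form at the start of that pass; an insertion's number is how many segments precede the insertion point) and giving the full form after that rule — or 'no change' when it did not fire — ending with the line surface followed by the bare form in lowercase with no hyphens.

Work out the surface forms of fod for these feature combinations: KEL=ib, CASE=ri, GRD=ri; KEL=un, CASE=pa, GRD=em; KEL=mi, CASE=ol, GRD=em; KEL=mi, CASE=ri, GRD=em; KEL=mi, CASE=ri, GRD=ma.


cell KEL=ib, CASE=ri, GRD=ri:
underlying: ad-fod-v-b
1. k -> g, p -> b, s -> z, t -> d / _ Z: no change
2. b -> p, g -> k, v -> f, z -> s / _ #: fires at position(s) 7: adfodvp
3. e -> o, i -> u / B C0 _: no change
surface: adfodvp

cell KEL=un, CASE=pa, GRD=em:
underlying: ib-fod-miz
1. k -> g, p -> b, s -> z, t -> d / _ Z: no change
2. b -> p, g -> k, v -> f, z -> s / _ #: fires at position(s) 8: ibfodmis
3. e -> o, i -> u / B C0 _: fires at position(s) 7: ibfodmus
surface: ibfodmus

cell KEL=mi, CASE=ol, GRD=em:
underlying: kb-fod-ril-to
1. k -> g, p -> b, s -> z, t -> d / _ Z: fires at position(s) 1: gbfodrilto
2. b -> p, g -> k, v -> f, z -> s / _ #: no change
3. e -> o, i -> u / B C0 _: fires at position(s) 7: gbfodrulto
surface: gbfodrulto

cell KEL=mi, CASE=ri, GRD=em:
underlying: kb-fod-ril-b
1. k -> g, p -> b, s -> z, t -> d / _ Z: fires at position(s) 1: gbfodrilb
2. b -> p, g -> k, v -> f, z -> s / _ #: fires at position(s) 9: gbfodrilp
3. e -> o, i -> u / B C0 _: fires at position(s) 7: gbfodrulp
surface: gbfodrulp

cell KEL=mi, CASE=ri, GRD=ma:
underlying: kb-fod-zak-b
1. k -> g, p -> b, s -> z, t -> d / _ Z: fires at position(s) 1, 8: gbfodzagb
2. b -> p, g -> k, v -> f, z -> s / _ #: fires at position(s) 9: gbfodzagp
3. e -> o, i -> u / B C0 _: no change
surface: gbfodzagp


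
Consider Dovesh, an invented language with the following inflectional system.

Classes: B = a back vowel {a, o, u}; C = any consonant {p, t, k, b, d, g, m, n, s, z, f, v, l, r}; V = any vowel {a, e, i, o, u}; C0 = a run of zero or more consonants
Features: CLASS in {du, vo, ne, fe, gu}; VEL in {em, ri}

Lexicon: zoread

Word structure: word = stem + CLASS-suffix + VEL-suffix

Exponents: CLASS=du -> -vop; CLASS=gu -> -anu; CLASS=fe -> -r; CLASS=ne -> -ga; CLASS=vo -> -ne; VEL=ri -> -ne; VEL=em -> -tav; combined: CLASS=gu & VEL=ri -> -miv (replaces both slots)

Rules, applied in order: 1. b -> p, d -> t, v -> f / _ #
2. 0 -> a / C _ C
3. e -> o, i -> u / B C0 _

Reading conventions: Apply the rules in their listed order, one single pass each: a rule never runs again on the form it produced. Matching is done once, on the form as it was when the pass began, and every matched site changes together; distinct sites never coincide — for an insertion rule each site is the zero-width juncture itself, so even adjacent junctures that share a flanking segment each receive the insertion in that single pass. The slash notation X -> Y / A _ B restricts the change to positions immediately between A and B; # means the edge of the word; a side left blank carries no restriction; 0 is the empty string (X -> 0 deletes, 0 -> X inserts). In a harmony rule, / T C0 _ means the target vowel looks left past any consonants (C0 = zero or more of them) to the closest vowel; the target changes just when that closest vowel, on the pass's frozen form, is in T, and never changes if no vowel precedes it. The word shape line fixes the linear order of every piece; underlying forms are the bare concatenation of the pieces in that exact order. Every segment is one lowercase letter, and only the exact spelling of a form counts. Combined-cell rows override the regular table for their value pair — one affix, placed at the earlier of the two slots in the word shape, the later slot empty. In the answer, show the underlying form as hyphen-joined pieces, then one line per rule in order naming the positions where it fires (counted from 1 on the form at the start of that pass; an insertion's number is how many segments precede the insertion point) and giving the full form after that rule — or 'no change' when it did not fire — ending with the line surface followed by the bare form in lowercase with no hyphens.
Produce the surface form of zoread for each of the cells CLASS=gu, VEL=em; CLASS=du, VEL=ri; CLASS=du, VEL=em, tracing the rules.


cell CLASS=gu, VEL=em:
underlying: zoread-anu-tav
1. b -> p, d -> t, v -> f / _ #: fires at position(s) 12: zoreadanutaf
2. 0 -> a / C _ C: no change
3. e -> o, i -> u / B C0 _: fires at position(s) 4: zoroadanutaf
surface: zoroadanutaf

cell CLASS=du, VEL=ri:
underlying: zoread-vop-ne
1. b -> p, d -> t, v -> f / _ #: no change
2. 0 -> a / C _ C: inserts after position(s) 6, 9: zoreadavopane
3. e -> o, i -> u / B C0 _: fires at position(s) 4, 13: zoroadavopano
surface: zoroadavopano

cell CLASS=du, VEL=em:
underlying: zoread-vop-tav
1. b -> p, d -> t, v -> f / _ #: fires at position(s) 12: zoreadvoptaf
2. 0 -> a / C _ C: inserts after position(s) 6, 9: zoreadavopataf
3. e -> o, i -> u / B C0 _: fires at position(s) 4: zoroadavopataf
surface: zoroadavopataf


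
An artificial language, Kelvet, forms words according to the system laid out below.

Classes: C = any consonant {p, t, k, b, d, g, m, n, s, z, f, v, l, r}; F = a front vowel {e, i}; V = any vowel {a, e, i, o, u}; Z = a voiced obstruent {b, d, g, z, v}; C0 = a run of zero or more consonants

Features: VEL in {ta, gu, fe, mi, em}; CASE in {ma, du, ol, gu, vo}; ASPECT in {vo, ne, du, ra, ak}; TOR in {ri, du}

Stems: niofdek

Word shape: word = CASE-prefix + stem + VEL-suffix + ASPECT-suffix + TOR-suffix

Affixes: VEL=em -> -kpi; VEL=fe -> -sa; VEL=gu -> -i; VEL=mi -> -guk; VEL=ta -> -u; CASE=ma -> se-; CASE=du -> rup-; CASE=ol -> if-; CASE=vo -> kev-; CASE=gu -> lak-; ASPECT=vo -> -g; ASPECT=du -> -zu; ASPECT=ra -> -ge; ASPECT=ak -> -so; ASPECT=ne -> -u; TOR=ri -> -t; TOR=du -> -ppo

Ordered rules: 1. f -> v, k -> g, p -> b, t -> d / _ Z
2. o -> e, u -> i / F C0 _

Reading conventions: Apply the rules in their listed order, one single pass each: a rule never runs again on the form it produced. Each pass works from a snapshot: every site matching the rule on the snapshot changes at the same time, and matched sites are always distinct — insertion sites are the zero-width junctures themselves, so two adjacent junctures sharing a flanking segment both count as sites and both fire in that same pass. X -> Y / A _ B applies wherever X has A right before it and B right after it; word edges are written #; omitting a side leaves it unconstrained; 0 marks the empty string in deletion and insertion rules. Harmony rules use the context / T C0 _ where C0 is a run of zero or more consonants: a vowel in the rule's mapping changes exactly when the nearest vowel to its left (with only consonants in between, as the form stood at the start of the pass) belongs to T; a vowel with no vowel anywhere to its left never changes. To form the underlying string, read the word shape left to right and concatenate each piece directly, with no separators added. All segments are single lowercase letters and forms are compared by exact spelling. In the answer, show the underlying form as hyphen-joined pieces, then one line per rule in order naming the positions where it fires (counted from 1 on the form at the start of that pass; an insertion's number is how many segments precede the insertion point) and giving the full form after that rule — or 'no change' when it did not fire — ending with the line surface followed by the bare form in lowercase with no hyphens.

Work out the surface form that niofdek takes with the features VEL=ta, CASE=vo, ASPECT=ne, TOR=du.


underlying: kev-niofdek-u-u-ppo
1. f -> v, k -> g, p -> b, t -> d / _ Z: fires at position(s) 7: kevniovdekuuppo
2. o -> e, u -> i / F C0 _: fires at position(s) 6, 11: kevnievdekiuppo
surface: kevnievdekiuppo


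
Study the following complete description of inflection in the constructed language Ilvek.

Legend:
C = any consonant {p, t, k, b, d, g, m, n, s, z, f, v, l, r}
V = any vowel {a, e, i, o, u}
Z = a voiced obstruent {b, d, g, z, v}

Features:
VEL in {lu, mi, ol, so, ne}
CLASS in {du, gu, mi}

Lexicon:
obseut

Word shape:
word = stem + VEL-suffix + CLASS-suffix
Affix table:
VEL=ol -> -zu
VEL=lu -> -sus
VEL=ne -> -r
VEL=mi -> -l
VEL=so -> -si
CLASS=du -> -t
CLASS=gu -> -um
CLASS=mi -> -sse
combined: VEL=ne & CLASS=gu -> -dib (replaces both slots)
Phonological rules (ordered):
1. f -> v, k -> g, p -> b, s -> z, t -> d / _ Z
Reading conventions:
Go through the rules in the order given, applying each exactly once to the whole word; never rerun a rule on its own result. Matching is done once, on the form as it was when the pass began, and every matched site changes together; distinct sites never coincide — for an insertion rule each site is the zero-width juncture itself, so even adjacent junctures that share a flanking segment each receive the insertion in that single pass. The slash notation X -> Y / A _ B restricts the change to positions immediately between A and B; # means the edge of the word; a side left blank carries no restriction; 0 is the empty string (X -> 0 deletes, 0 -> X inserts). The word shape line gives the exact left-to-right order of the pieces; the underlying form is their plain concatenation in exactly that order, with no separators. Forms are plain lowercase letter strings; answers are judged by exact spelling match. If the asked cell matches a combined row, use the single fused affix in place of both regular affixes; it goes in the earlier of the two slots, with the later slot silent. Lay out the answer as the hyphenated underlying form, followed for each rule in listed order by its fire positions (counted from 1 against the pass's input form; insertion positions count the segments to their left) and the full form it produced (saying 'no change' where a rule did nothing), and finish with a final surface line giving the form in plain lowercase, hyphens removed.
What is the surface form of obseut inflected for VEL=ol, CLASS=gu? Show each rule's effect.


underlying: obseut-zu-um
1. f -> v, k -> g, p -> b, s -> z, t -> d / _ Z: fires at position(s) 6: obseudzuum
surface: obseudzuum


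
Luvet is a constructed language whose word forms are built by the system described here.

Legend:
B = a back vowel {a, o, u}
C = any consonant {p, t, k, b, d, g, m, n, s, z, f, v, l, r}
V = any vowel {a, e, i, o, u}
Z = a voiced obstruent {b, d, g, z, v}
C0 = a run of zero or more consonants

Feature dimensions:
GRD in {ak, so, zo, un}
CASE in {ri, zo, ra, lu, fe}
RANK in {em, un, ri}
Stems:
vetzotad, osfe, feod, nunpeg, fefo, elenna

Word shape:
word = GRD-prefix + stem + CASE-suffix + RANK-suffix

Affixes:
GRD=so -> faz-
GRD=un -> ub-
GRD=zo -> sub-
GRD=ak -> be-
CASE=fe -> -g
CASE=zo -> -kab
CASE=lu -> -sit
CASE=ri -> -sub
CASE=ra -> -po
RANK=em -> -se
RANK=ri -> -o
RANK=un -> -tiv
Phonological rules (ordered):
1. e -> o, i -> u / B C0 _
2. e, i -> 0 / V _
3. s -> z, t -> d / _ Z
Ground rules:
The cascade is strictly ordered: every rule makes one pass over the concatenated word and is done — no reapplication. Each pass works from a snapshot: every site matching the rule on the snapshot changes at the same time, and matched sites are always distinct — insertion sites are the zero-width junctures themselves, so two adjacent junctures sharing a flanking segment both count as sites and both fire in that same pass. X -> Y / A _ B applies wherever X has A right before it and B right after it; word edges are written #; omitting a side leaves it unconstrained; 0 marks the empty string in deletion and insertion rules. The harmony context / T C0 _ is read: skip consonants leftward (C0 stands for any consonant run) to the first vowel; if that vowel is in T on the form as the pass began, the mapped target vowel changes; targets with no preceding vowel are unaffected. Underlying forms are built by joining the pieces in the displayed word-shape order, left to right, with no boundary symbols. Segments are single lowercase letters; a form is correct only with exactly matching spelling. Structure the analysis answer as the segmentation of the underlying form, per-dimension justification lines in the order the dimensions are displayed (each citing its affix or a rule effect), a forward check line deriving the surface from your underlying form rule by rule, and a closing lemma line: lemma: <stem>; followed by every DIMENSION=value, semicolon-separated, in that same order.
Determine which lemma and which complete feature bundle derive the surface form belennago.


underlying: be-elenna-g-o
GRD=ak - signalled by the affix be-
CASE=fe - signalled by the affix -g
RANK=ri - signalled by the affix -o
check: beelennago -> beelennago -> belennago -> belennago
lemma: elenna; GRD=ak; CASE=fe; RANK=ri


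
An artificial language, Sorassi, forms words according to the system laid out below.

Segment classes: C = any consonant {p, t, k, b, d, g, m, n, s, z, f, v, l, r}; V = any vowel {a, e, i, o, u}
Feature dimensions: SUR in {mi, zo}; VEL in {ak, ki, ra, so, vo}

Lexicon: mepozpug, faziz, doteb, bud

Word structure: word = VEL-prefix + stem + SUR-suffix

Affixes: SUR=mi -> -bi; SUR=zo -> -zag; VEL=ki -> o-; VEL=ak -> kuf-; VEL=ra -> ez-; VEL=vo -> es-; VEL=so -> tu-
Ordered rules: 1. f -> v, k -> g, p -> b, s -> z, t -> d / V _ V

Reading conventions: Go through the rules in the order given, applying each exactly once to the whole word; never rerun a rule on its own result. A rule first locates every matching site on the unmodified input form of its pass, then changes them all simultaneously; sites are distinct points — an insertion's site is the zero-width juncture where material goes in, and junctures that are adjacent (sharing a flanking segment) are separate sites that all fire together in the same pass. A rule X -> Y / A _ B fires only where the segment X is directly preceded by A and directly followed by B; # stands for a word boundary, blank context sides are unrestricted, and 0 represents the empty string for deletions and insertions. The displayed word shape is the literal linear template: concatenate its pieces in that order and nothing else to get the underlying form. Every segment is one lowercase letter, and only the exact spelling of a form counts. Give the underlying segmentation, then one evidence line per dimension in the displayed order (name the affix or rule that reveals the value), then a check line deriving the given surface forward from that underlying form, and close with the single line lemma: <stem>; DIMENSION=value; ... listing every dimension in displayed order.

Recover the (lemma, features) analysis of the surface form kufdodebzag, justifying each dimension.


underlying: kuf-doteb-zag
SUR=zo - signalled by the affix -zag
VEL=ak - signalled by the affix kuf-
check: kufdotebzag -> kufdodebzag
lemma: doteb; SUR=zo; VEL=ak


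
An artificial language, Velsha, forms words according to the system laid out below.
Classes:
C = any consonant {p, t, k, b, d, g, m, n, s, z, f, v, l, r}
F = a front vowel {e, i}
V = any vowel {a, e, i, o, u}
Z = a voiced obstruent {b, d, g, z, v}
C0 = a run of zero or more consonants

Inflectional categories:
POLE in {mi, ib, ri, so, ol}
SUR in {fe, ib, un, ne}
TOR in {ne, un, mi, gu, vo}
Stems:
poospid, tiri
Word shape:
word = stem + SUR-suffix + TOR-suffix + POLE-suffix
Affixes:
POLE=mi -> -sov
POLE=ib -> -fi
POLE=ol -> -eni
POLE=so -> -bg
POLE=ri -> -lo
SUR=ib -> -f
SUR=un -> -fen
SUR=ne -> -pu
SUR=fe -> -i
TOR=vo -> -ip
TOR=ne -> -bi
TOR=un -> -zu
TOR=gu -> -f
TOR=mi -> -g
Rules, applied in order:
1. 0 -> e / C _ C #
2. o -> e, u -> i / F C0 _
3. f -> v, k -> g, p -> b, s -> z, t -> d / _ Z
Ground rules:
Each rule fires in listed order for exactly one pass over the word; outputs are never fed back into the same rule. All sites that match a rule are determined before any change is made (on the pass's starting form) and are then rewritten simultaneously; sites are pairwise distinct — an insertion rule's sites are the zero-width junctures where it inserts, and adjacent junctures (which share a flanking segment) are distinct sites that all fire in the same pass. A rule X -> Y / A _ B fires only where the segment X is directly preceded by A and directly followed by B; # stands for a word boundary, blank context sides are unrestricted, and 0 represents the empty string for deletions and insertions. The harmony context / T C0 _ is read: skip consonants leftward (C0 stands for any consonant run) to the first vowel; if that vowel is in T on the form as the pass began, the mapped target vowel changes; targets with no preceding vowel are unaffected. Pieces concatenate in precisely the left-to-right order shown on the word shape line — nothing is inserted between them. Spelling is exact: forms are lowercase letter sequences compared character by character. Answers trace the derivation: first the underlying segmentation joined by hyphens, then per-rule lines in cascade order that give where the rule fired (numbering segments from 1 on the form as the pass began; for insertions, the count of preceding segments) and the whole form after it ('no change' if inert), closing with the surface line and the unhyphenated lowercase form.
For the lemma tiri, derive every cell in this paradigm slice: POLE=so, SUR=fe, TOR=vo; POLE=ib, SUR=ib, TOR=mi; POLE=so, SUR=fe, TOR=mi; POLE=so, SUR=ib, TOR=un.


cell POLE=so, SUR=fe, TOR=vo:
underlying: tiri-i-ip-bg
1. 0 -> e / C _ C #: inserts after position(s) 8: tiriiipbeg
2. o -> e, u -> i / F C0 _: no change
3. f -> v, k -> g, p -> b, s -> z, t -> d / _ Z: fires at position(s) 7: tiriiibbeg
surface: tiriiibbeg

cell POLE=ib, SUR=ib, TOR=mi:
underlying: tiri-f-g-fi
1. 0 -> e / C _ C #: no change
2. o -> e, u -> i / F C0 _: no change
3. f -> v, k -> g, p -> b, s -> z, t -> d / _ Z: fires at position(s) 5: tirivgfi
surface: tirivgfi

cell POLE=so, SUR=fe, TOR=mi:
underlying: tiri-i-g-bg
1. 0 -> e / C _ C #: inserts after position(s) 7: tiriigbeg
2. o -> e, u -> i / F C0 _: no change
3. f -> v, k -> g, p -> b, s -> z, t -> d / _ Z: no change
surface: tiriigbeg

cell POLE=so, SUR=ib, TOR=un:
underlying: tiri-f-zu-bg
1. 0 -> e / C _ C #: inserts after position(s) 8: tirifzubeg
2. o -> e, u -> i / F C0 _: fires at position(s) 7: tirifzibeg
3. f -> v, k -> g, p -> b, s -> z, t -> d / _ Z: fires at position(s) 5: tirivzibeg
surface: tirivzibeg


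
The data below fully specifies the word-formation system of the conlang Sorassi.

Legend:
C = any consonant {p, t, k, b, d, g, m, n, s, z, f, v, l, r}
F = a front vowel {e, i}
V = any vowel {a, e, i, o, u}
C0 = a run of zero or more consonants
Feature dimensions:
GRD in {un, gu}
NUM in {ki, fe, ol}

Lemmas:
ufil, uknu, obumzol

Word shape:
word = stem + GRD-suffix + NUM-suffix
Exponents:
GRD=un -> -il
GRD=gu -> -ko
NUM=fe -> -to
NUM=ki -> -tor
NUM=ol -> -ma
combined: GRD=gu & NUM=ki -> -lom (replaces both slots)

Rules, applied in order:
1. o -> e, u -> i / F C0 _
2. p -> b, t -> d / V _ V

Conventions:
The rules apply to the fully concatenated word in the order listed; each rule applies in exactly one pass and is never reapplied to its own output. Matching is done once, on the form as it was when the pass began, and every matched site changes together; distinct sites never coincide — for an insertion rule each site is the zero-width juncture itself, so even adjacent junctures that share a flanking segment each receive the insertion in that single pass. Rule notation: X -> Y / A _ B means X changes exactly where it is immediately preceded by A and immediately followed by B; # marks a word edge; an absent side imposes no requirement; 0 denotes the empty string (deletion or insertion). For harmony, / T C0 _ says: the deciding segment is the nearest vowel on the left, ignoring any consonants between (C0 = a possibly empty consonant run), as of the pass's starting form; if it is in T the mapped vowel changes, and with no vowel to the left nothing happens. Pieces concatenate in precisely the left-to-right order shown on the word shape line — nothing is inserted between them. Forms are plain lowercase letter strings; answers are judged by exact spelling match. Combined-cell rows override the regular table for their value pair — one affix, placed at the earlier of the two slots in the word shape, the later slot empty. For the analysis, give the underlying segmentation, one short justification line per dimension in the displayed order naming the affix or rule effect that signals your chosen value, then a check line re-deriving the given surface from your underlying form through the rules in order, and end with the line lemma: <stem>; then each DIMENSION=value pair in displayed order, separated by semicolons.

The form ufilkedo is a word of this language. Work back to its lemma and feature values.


underlying: ufil-ko-to
GRD=gu - signalled by the affix -ko
NUM=fe - signalled by the affix -to
check: ufilkoto -> ufilketo -> ufilkedo
lemma: ufil; GRD=gu; NUM=fe


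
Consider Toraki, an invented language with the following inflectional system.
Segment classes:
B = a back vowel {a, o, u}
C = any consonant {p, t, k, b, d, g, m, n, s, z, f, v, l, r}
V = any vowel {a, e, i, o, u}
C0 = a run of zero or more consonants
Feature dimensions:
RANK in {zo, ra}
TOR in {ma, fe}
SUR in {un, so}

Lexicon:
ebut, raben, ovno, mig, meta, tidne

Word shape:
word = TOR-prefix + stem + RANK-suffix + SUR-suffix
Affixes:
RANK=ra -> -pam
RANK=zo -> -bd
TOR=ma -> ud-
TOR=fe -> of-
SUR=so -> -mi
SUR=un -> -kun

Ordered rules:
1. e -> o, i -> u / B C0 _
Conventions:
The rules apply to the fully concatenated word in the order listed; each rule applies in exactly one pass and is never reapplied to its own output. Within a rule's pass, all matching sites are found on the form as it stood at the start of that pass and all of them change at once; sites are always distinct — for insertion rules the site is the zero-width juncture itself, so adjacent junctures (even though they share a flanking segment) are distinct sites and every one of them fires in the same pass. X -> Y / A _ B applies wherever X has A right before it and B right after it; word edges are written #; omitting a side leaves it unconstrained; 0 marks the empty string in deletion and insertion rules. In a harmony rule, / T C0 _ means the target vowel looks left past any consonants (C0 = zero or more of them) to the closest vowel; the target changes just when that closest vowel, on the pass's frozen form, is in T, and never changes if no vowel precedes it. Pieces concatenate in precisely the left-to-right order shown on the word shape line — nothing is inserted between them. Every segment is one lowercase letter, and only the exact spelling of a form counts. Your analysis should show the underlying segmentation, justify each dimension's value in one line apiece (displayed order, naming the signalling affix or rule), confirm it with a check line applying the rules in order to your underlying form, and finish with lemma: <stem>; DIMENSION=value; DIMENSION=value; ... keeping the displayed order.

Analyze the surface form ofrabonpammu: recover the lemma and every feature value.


underlying: of-raben-pam-mi
RANK=ra - signalled by the affix -pam
TOR=fe - signalled by the affix of-
SUR=so - signalled by the affix -mi
check: ofrabenpammi -> ofrabonpammu
lemma: raben; RANK=ra; TOR=fe; SUR=so


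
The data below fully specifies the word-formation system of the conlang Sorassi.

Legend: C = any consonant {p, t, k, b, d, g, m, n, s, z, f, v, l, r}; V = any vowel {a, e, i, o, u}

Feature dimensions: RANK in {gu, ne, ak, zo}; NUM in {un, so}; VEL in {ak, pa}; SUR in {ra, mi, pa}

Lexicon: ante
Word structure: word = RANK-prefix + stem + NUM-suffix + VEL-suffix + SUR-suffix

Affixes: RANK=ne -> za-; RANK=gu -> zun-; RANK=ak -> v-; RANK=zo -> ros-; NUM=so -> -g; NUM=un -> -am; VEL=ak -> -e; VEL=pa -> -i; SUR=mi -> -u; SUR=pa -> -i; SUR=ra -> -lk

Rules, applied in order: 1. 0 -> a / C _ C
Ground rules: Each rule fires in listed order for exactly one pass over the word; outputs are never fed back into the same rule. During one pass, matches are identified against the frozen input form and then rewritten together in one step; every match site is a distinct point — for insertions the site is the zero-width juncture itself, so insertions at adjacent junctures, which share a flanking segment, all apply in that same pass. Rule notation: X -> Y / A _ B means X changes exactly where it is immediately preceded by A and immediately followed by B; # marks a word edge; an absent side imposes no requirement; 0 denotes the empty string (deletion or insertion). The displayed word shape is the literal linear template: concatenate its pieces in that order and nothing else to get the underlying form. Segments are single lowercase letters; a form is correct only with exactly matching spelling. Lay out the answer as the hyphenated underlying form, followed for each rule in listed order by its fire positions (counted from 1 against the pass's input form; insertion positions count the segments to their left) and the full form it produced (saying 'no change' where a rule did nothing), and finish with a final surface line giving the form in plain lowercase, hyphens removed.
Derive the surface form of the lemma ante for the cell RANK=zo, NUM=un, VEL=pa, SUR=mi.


underlying: ros-ante-am-i-u
1. 0 -> a / C _ C: inserts after position(s) 5: rosanateamiu
surface: rosanateamiu


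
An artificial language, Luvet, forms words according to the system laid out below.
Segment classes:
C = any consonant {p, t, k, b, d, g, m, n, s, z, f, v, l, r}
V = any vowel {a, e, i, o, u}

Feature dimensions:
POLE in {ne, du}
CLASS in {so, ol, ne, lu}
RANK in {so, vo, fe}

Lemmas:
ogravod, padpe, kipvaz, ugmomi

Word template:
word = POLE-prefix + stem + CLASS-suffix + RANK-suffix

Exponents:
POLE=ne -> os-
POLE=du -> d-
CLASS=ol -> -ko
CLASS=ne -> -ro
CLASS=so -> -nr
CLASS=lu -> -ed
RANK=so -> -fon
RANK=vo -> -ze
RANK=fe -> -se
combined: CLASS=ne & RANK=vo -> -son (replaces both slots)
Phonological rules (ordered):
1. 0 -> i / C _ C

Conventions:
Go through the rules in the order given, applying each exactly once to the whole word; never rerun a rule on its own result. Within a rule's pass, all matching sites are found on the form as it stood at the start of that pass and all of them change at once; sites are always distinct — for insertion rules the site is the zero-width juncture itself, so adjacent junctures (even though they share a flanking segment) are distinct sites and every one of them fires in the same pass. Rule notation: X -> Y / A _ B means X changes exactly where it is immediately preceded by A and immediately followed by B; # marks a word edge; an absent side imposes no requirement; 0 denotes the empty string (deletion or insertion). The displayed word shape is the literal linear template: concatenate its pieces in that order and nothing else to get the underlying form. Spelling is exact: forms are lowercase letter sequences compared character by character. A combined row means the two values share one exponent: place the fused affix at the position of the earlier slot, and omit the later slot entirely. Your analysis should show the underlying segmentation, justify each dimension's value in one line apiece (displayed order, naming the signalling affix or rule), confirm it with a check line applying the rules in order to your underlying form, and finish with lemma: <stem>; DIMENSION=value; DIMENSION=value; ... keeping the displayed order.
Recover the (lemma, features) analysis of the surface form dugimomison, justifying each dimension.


underlying: d-ugmomi-son
POLE=du - signalled by the affix d-
CLASS=ne - signalled by the combined affix row
RANK=vo - signalled by the combined affix row
check: dugmomison -> dugimomison
lemma: ugmomi; POLE=du; CLASS=ne; RANK=vo


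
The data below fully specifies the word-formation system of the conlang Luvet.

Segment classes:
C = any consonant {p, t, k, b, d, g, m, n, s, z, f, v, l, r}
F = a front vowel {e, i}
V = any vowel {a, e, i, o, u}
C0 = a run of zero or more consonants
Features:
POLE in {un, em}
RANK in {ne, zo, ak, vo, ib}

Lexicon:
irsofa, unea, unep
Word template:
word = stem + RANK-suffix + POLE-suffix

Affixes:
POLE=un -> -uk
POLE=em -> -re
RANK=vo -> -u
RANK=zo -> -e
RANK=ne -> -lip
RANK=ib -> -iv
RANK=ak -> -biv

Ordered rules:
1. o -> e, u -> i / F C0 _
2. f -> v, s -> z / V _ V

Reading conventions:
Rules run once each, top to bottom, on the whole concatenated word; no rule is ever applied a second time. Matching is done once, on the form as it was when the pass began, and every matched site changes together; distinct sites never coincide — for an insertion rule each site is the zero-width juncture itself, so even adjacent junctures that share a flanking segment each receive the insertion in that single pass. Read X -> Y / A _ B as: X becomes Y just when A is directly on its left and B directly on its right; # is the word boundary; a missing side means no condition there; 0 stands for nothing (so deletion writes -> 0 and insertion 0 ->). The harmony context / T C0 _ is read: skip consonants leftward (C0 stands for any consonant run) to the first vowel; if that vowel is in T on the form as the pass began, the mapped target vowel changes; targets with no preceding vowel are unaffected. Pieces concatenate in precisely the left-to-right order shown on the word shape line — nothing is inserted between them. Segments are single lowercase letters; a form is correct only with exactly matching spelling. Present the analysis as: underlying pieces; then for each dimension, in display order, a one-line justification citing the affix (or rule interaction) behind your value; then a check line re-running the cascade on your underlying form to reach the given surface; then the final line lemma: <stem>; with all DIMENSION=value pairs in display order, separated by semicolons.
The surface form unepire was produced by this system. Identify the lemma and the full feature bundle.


underlying: unep-u-re
POLE=em - signalled by the affix -re
RANK=vo - signalled by the affix -u
check: unepure -> unepire -> unepire
lemma: unep; POLE=em; RANK=vo
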